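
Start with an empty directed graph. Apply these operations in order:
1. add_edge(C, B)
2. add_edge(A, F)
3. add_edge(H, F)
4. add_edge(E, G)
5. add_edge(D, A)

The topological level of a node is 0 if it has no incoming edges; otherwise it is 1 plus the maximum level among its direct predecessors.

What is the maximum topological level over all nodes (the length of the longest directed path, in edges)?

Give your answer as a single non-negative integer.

Answer: 2

Derivation:
Op 1: add_edge(C, B). Edges now: 1
Op 2: add_edge(A, F). Edges now: 2
Op 3: add_edge(H, F). Edges now: 3
Op 4: add_edge(E, G). Edges now: 4
Op 5: add_edge(D, A). Edges now: 5
Compute levels (Kahn BFS):
  sources (in-degree 0): C, D, E, H
  process C: level=0
    C->B: in-degree(B)=0, level(B)=1, enqueue
  process D: level=0
    D->A: in-degree(A)=0, level(A)=1, enqueue
  process E: level=0
    E->G: in-degree(G)=0, level(G)=1, enqueue
  process H: level=0
    H->F: in-degree(F)=1, level(F)>=1
  process B: level=1
  process A: level=1
    A->F: in-degree(F)=0, level(F)=2, enqueue
  process G: level=1
  process F: level=2
All levels: A:1, B:1, C:0, D:0, E:0, F:2, G:1, H:0
max level = 2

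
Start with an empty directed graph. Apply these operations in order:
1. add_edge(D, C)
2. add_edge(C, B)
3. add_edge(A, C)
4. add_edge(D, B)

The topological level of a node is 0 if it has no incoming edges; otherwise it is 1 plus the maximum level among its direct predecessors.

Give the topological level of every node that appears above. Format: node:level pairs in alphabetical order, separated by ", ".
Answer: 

Op 1: add_edge(D, C). Edges now: 1
Op 2: add_edge(C, B). Edges now: 2
Op 3: add_edge(A, C). Edges now: 3
Op 4: add_edge(D, B). Edges now: 4
Compute levels (Kahn BFS):
  sources (in-degree 0): A, D
  process A: level=0
    A->C: in-degree(C)=1, level(C)>=1
  process D: level=0
    D->B: in-degree(B)=1, level(B)>=1
    D->C: in-degree(C)=0, level(C)=1, enqueue
  process C: level=1
    C->B: in-degree(B)=0, level(B)=2, enqueue
  process B: level=2
All levels: A:0, B:2, C:1, D:0

Answer: A:0, B:2, C:1, D:0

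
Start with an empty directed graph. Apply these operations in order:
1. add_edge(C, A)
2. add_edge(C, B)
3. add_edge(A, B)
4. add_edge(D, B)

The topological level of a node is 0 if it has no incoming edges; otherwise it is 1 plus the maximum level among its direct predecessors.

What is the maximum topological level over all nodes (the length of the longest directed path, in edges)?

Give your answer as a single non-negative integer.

Answer: 2

Derivation:
Op 1: add_edge(C, A). Edges now: 1
Op 2: add_edge(C, B). Edges now: 2
Op 3: add_edge(A, B). Edges now: 3
Op 4: add_edge(D, B). Edges now: 4
Compute levels (Kahn BFS):
  sources (in-degree 0): C, D
  process C: level=0
    C->A: in-degree(A)=0, level(A)=1, enqueue
    C->B: in-degree(B)=2, level(B)>=1
  process D: level=0
    D->B: in-degree(B)=1, level(B)>=1
  process A: level=1
    A->B: in-degree(B)=0, level(B)=2, enqueue
  process B: level=2
All levels: A:1, B:2, C:0, D:0
max level = 2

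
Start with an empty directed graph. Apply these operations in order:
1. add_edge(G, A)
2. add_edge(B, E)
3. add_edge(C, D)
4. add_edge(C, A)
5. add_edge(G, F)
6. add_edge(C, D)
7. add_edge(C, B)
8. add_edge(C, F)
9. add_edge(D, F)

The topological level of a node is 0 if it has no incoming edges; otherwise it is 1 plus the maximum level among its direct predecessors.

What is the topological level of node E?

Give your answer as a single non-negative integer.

Op 1: add_edge(G, A). Edges now: 1
Op 2: add_edge(B, E). Edges now: 2
Op 3: add_edge(C, D). Edges now: 3
Op 4: add_edge(C, A). Edges now: 4
Op 5: add_edge(G, F). Edges now: 5
Op 6: add_edge(C, D) (duplicate, no change). Edges now: 5
Op 7: add_edge(C, B). Edges now: 6
Op 8: add_edge(C, F). Edges now: 7
Op 9: add_edge(D, F). Edges now: 8
Compute levels (Kahn BFS):
  sources (in-degree 0): C, G
  process C: level=0
    C->A: in-degree(A)=1, level(A)>=1
    C->B: in-degree(B)=0, level(B)=1, enqueue
    C->D: in-degree(D)=0, level(D)=1, enqueue
    C->F: in-degree(F)=2, level(F)>=1
  process G: level=0
    G->A: in-degree(A)=0, level(A)=1, enqueue
    G->F: in-degree(F)=1, level(F)>=1
  process B: level=1
    B->E: in-degree(E)=0, level(E)=2, enqueue
  process D: level=1
    D->F: in-degree(F)=0, level(F)=2, enqueue
  process A: level=1
  process E: level=2
  process F: level=2
All levels: A:1, B:1, C:0, D:1, E:2, F:2, G:0
level(E) = 2

Answer: 2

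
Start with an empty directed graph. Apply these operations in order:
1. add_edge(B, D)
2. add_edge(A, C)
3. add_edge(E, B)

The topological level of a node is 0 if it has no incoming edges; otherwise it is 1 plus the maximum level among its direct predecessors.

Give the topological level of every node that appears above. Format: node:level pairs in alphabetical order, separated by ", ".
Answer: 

Op 1: add_edge(B, D). Edges now: 1
Op 2: add_edge(A, C). Edges now: 2
Op 3: add_edge(E, B). Edges now: 3
Compute levels (Kahn BFS):
  sources (in-degree 0): A, E
  process A: level=0
    A->C: in-degree(C)=0, level(C)=1, enqueue
  process E: level=0
    E->B: in-degree(B)=0, level(B)=1, enqueue
  process C: level=1
  process B: level=1
    B->D: in-degree(D)=0, level(D)=2, enqueue
  process D: level=2
All levels: A:0, B:1, C:1, D:2, E:0

Answer: A:0, B:1, C:1, D:2, E:0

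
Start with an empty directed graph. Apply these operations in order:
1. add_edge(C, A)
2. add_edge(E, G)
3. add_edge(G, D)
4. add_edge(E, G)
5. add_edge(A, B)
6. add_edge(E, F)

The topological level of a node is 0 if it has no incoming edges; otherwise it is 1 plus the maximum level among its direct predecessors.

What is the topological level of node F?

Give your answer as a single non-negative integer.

Answer: 1

Derivation:
Op 1: add_edge(C, A). Edges now: 1
Op 2: add_edge(E, G). Edges now: 2
Op 3: add_edge(G, D). Edges now: 3
Op 4: add_edge(E, G) (duplicate, no change). Edges now: 3
Op 5: add_edge(A, B). Edges now: 4
Op 6: add_edge(E, F). Edges now: 5
Compute levels (Kahn BFS):
  sources (in-degree 0): C, E
  process C: level=0
    C->A: in-degree(A)=0, level(A)=1, enqueue
  process E: level=0
    E->F: in-degree(F)=0, level(F)=1, enqueue
    E->G: in-degree(G)=0, level(G)=1, enqueue
  process A: level=1
    A->B: in-degree(B)=0, level(B)=2, enqueue
  process F: level=1
  process G: level=1
    G->D: in-degree(D)=0, level(D)=2, enqueue
  process B: level=2
  process D: level=2
All levels: A:1, B:2, C:0, D:2, E:0, F:1, G:1
level(F) = 1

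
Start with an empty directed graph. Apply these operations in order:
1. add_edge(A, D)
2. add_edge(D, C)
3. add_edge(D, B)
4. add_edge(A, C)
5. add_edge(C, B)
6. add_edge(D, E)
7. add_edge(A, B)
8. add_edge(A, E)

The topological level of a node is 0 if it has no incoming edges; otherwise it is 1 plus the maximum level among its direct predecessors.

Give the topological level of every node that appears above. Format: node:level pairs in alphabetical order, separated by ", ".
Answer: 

Answer: A:0, B:3, C:2, D:1, E:2

Derivation:
Op 1: add_edge(A, D). Edges now: 1
Op 2: add_edge(D, C). Edges now: 2
Op 3: add_edge(D, B). Edges now: 3
Op 4: add_edge(A, C). Edges now: 4
Op 5: add_edge(C, B). Edges now: 5
Op 6: add_edge(D, E). Edges now: 6
Op 7: add_edge(A, B). Edges now: 7
Op 8: add_edge(A, E). Edges now: 8
Compute levels (Kahn BFS):
  sources (in-degree 0): A
  process A: level=0
    A->B: in-degree(B)=2, level(B)>=1
    A->C: in-degree(C)=1, level(C)>=1
    A->D: in-degree(D)=0, level(D)=1, enqueue
    A->E: in-degree(E)=1, level(E)>=1
  process D: level=1
    D->B: in-degree(B)=1, level(B)>=2
    D->C: in-degree(C)=0, level(C)=2, enqueue
    D->E: in-degree(E)=0, level(E)=2, enqueue
  process C: level=2
    C->B: in-degree(B)=0, level(B)=3, enqueue
  process E: level=2
  process B: level=3
All levels: A:0, B:3, C:2, D:1, E:2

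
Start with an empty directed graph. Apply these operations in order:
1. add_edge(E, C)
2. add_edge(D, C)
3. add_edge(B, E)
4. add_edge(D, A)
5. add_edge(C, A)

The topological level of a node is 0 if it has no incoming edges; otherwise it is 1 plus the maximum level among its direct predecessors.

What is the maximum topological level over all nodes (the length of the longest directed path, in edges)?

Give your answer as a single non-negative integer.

Answer: 3

Derivation:
Op 1: add_edge(E, C). Edges now: 1
Op 2: add_edge(D, C). Edges now: 2
Op 3: add_edge(B, E). Edges now: 3
Op 4: add_edge(D, A). Edges now: 4
Op 5: add_edge(C, A). Edges now: 5
Compute levels (Kahn BFS):
  sources (in-degree 0): B, D
  process B: level=0
    B->E: in-degree(E)=0, level(E)=1, enqueue
  process D: level=0
    D->A: in-degree(A)=1, level(A)>=1
    D->C: in-degree(C)=1, level(C)>=1
  process E: level=1
    E->C: in-degree(C)=0, level(C)=2, enqueue
  process C: level=2
    C->A: in-degree(A)=0, level(A)=3, enqueue
  process A: level=3
All levels: A:3, B:0, C:2, D:0, E:1
max level = 3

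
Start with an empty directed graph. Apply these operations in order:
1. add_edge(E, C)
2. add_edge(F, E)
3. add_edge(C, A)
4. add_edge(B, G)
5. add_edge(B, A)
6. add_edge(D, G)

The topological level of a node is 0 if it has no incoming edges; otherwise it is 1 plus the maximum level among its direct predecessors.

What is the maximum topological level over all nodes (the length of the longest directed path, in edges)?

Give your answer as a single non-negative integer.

Answer: 3

Derivation:
Op 1: add_edge(E, C). Edges now: 1
Op 2: add_edge(F, E). Edges now: 2
Op 3: add_edge(C, A). Edges now: 3
Op 4: add_edge(B, G). Edges now: 4
Op 5: add_edge(B, A). Edges now: 5
Op 6: add_edge(D, G). Edges now: 6
Compute levels (Kahn BFS):
  sources (in-degree 0): B, D, F
  process B: level=0
    B->A: in-degree(A)=1, level(A)>=1
    B->G: in-degree(G)=1, level(G)>=1
  process D: level=0
    D->G: in-degree(G)=0, level(G)=1, enqueue
  process F: level=0
    F->E: in-degree(E)=0, level(E)=1, enqueue
  process G: level=1
  process E: level=1
    E->C: in-degree(C)=0, level(C)=2, enqueue
  process C: level=2
    C->A: in-degree(A)=0, level(A)=3, enqueue
  process A: level=3
All levels: A:3, B:0, C:2, D:0, E:1, F:0, G:1
max level = 3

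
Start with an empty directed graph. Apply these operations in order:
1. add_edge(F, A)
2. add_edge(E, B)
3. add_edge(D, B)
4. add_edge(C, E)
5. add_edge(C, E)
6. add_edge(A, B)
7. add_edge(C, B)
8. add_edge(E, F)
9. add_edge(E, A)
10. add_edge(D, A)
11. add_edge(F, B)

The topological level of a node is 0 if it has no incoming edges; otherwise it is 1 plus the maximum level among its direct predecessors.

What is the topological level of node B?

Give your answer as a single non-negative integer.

Answer: 4

Derivation:
Op 1: add_edge(F, A). Edges now: 1
Op 2: add_edge(E, B). Edges now: 2
Op 3: add_edge(D, B). Edges now: 3
Op 4: add_edge(C, E). Edges now: 4
Op 5: add_edge(C, E) (duplicate, no change). Edges now: 4
Op 6: add_edge(A, B). Edges now: 5
Op 7: add_edge(C, B). Edges now: 6
Op 8: add_edge(E, F). Edges now: 7
Op 9: add_edge(E, A). Edges now: 8
Op 10: add_edge(D, A). Edges now: 9
Op 11: add_edge(F, B). Edges now: 10
Compute levels (Kahn BFS):
  sources (in-degree 0): C, D
  process C: level=0
    C->B: in-degree(B)=4, level(B)>=1
    C->E: in-degree(E)=0, level(E)=1, enqueue
  process D: level=0
    D->A: in-degree(A)=2, level(A)>=1
    D->B: in-degree(B)=3, level(B)>=1
  process E: level=1
    E->A: in-degree(A)=1, level(A)>=2
    E->B: in-degree(B)=2, level(B)>=2
    E->F: in-degree(F)=0, level(F)=2, enqueue
  process F: level=2
    F->A: in-degree(A)=0, level(A)=3, enqueue
    F->B: in-degree(B)=1, level(B)>=3
  process A: level=3
    A->B: in-degree(B)=0, level(B)=4, enqueue
  process B: level=4
All levels: A:3, B:4, C:0, D:0, E:1, F:2
level(B) = 4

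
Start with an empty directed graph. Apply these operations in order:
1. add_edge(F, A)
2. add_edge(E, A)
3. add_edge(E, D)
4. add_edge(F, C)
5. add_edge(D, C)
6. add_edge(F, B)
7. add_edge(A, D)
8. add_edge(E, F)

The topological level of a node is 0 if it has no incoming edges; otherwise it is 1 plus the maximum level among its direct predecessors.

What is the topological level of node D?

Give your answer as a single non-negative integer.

Op 1: add_edge(F, A). Edges now: 1
Op 2: add_edge(E, A). Edges now: 2
Op 3: add_edge(E, D). Edges now: 3
Op 4: add_edge(F, C). Edges now: 4
Op 5: add_edge(D, C). Edges now: 5
Op 6: add_edge(F, B). Edges now: 6
Op 7: add_edge(A, D). Edges now: 7
Op 8: add_edge(E, F). Edges now: 8
Compute levels (Kahn BFS):
  sources (in-degree 0): E
  process E: level=0
    E->A: in-degree(A)=1, level(A)>=1
    E->D: in-degree(D)=1, level(D)>=1
    E->F: in-degree(F)=0, level(F)=1, enqueue
  process F: level=1
    F->A: in-degree(A)=0, level(A)=2, enqueue
    F->B: in-degree(B)=0, level(B)=2, enqueue
    F->C: in-degree(C)=1, level(C)>=2
  process A: level=2
    A->D: in-degree(D)=0, level(D)=3, enqueue
  process B: level=2
  process D: level=3
    D->C: in-degree(C)=0, level(C)=4, enqueue
  process C: level=4
All levels: A:2, B:2, C:4, D:3, E:0, F:1
level(D) = 3

Answer: 3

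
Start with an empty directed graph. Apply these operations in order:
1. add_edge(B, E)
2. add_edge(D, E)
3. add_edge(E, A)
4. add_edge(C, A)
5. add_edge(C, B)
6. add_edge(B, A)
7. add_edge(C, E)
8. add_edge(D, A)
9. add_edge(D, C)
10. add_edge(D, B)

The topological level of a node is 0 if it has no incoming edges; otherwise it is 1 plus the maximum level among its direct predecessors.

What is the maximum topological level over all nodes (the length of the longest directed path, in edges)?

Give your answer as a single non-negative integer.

Answer: 4

Derivation:
Op 1: add_edge(B, E). Edges now: 1
Op 2: add_edge(D, E). Edges now: 2
Op 3: add_edge(E, A). Edges now: 3
Op 4: add_edge(C, A). Edges now: 4
Op 5: add_edge(C, B). Edges now: 5
Op 6: add_edge(B, A). Edges now: 6
Op 7: add_edge(C, E). Edges now: 7
Op 8: add_edge(D, A). Edges now: 8
Op 9: add_edge(D, C). Edges now: 9
Op 10: add_edge(D, B). Edges now: 10
Compute levels (Kahn BFS):
  sources (in-degree 0): D
  process D: level=0
    D->A: in-degree(A)=3, level(A)>=1
    D->B: in-degree(B)=1, level(B)>=1
    D->C: in-degree(C)=0, level(C)=1, enqueue
    D->E: in-degree(E)=2, level(E)>=1
  process C: level=1
    C->A: in-degree(A)=2, level(A)>=2
    C->B: in-degree(B)=0, level(B)=2, enqueue
    C->E: in-degree(E)=1, level(E)>=2
  process B: level=2
    B->A: in-degree(A)=1, level(A)>=3
    B->E: in-degree(E)=0, level(E)=3, enqueue
  process E: level=3
    E->A: in-degree(A)=0, level(A)=4, enqueue
  process A: level=4
All levels: A:4, B:2, C:1, D:0, E:3
max level = 4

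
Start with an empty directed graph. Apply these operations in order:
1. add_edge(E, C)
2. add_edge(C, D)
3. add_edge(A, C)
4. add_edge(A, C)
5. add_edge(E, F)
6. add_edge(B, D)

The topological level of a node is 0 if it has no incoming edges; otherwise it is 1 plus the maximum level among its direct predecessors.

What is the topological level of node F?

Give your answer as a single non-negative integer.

Answer: 1

Derivation:
Op 1: add_edge(E, C). Edges now: 1
Op 2: add_edge(C, D). Edges now: 2
Op 3: add_edge(A, C). Edges now: 3
Op 4: add_edge(A, C) (duplicate, no change). Edges now: 3
Op 5: add_edge(E, F). Edges now: 4
Op 6: add_edge(B, D). Edges now: 5
Compute levels (Kahn BFS):
  sources (in-degree 0): A, B, E
  process A: level=0
    A->C: in-degree(C)=1, level(C)>=1
  process B: level=0
    B->D: in-degree(D)=1, level(D)>=1
  process E: level=0
    E->C: in-degree(C)=0, level(C)=1, enqueue
    E->F: in-degree(F)=0, level(F)=1, enqueue
  process C: level=1
    C->D: in-degree(D)=0, level(D)=2, enqueue
  process F: level=1
  process D: level=2
All levels: A:0, B:0, C:1, D:2, E:0, F:1
level(F) = 1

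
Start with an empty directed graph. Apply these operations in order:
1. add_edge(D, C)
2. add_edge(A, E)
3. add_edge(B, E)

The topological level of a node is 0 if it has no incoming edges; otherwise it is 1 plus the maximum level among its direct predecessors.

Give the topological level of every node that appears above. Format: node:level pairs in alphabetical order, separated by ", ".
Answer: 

Answer: A:0, B:0, C:1, D:0, E:1

Derivation:
Op 1: add_edge(D, C). Edges now: 1
Op 2: add_edge(A, E). Edges now: 2
Op 3: add_edge(B, E). Edges now: 3
Compute levels (Kahn BFS):
  sources (in-degree 0): A, B, D
  process A: level=0
    A->E: in-degree(E)=1, level(E)>=1
  process B: level=0
    B->E: in-degree(E)=0, level(E)=1, enqueue
  process D: level=0
    D->C: in-degree(C)=0, level(C)=1, enqueue
  process E: level=1
  process C: level=1
All levels: A:0, B:0, C:1, D:0, E:1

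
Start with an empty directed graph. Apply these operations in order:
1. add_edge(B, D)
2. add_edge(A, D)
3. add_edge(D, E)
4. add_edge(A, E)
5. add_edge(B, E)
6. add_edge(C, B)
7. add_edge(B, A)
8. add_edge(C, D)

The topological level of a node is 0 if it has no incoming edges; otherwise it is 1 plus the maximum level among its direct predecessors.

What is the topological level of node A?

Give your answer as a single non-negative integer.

Answer: 2

Derivation:
Op 1: add_edge(B, D). Edges now: 1
Op 2: add_edge(A, D). Edges now: 2
Op 3: add_edge(D, E). Edges now: 3
Op 4: add_edge(A, E). Edges now: 4
Op 5: add_edge(B, E). Edges now: 5
Op 6: add_edge(C, B). Edges now: 6
Op 7: add_edge(B, A). Edges now: 7
Op 8: add_edge(C, D). Edges now: 8
Compute levels (Kahn BFS):
  sources (in-degree 0): C
  process C: level=0
    C->B: in-degree(B)=0, level(B)=1, enqueue
    C->D: in-degree(D)=2, level(D)>=1
  process B: level=1
    B->A: in-degree(A)=0, level(A)=2, enqueue
    B->D: in-degree(D)=1, level(D)>=2
    B->E: in-degree(E)=2, level(E)>=2
  process A: level=2
    A->D: in-degree(D)=0, level(D)=3, enqueue
    A->E: in-degree(E)=1, level(E)>=3
  process D: level=3
    D->E: in-degree(E)=0, level(E)=4, enqueue
  process E: level=4
All levels: A:2, B:1, C:0, D:3, E:4
level(A) = 2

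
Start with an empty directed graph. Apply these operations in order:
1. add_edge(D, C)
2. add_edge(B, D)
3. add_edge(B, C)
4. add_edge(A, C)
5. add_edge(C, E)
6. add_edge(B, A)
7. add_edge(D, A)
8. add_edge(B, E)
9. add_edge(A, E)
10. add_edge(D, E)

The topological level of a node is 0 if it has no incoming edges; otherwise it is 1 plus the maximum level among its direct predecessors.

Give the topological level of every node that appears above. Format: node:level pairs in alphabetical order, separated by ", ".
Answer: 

Op 1: add_edge(D, C). Edges now: 1
Op 2: add_edge(B, D). Edges now: 2
Op 3: add_edge(B, C). Edges now: 3
Op 4: add_edge(A, C). Edges now: 4
Op 5: add_edge(C, E). Edges now: 5
Op 6: add_edge(B, A). Edges now: 6
Op 7: add_edge(D, A). Edges now: 7
Op 8: add_edge(B, E). Edges now: 8
Op 9: add_edge(A, E). Edges now: 9
Op 10: add_edge(D, E). Edges now: 10
Compute levels (Kahn BFS):
  sources (in-degree 0): B
  process B: level=0
    B->A: in-degree(A)=1, level(A)>=1
    B->C: in-degree(C)=2, level(C)>=1
    B->D: in-degree(D)=0, level(D)=1, enqueue
    B->E: in-degree(E)=3, level(E)>=1
  process D: level=1
    D->A: in-degree(A)=0, level(A)=2, enqueue
    D->C: in-degree(C)=1, level(C)>=2
    D->E: in-degree(E)=2, level(E)>=2
  process A: level=2
    A->C: in-degree(C)=0, level(C)=3, enqueue
    A->E: in-degree(E)=1, level(E)>=3
  process C: level=3
    C->E: in-degree(E)=0, level(E)=4, enqueue
  process E: level=4
All levels: A:2, B:0, C:3, D:1, E:4

Answer: A:2, B:0, C:3, D:1, E:4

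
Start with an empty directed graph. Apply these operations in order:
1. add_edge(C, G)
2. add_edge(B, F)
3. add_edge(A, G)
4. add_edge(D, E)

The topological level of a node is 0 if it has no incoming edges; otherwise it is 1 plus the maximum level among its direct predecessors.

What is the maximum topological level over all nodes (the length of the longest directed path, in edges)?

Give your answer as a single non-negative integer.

Answer: 1

Derivation:
Op 1: add_edge(C, G). Edges now: 1
Op 2: add_edge(B, F). Edges now: 2
Op 3: add_edge(A, G). Edges now: 3
Op 4: add_edge(D, E). Edges now: 4
Compute levels (Kahn BFS):
  sources (in-degree 0): A, B, C, D
  process A: level=0
    A->G: in-degree(G)=1, level(G)>=1
  process B: level=0
    B->F: in-degree(F)=0, level(F)=1, enqueue
  process C: level=0
    C->G: in-degree(G)=0, level(G)=1, enqueue
  process D: level=0
    D->E: in-degree(E)=0, level(E)=1, enqueue
  process F: level=1
  process G: level=1
  process E: level=1
All levels: A:0, B:0, C:0, D:0, E:1, F:1, G:1
max level = 1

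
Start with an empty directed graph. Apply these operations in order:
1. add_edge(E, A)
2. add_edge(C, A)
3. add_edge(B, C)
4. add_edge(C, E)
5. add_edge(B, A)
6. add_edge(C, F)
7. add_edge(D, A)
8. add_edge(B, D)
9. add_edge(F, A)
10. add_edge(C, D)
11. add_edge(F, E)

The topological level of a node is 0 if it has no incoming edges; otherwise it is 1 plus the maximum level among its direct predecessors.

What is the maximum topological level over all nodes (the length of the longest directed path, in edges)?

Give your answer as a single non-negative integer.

Op 1: add_edge(E, A). Edges now: 1
Op 2: add_edge(C, A). Edges now: 2
Op 3: add_edge(B, C). Edges now: 3
Op 4: add_edge(C, E). Edges now: 4
Op 5: add_edge(B, A). Edges now: 5
Op 6: add_edge(C, F). Edges now: 6
Op 7: add_edge(D, A). Edges now: 7
Op 8: add_edge(B, D). Edges now: 8
Op 9: add_edge(F, A). Edges now: 9
Op 10: add_edge(C, D). Edges now: 10
Op 11: add_edge(F, E). Edges now: 11
Compute levels (Kahn BFS):
  sources (in-degree 0): B
  process B: level=0
    B->A: in-degree(A)=4, level(A)>=1
    B->C: in-degree(C)=0, level(C)=1, enqueue
    B->D: in-degree(D)=1, level(D)>=1
  process C: level=1
    C->A: in-degree(A)=3, level(A)>=2
    C->D: in-degree(D)=0, level(D)=2, enqueue
    C->E: in-degree(E)=1, level(E)>=2
    C->F: in-degree(F)=0, level(F)=2, enqueue
  process D: level=2
    D->A: in-degree(A)=2, level(A)>=3
  process F: level=2
    F->A: in-degree(A)=1, level(A)>=3
    F->E: in-degree(E)=0, level(E)=3, enqueue
  process E: level=3
    E->A: in-degree(A)=0, level(A)=4, enqueue
  process A: level=4
All levels: A:4, B:0, C:1, D:2, E:3, F:2
max level = 4

Answer: 4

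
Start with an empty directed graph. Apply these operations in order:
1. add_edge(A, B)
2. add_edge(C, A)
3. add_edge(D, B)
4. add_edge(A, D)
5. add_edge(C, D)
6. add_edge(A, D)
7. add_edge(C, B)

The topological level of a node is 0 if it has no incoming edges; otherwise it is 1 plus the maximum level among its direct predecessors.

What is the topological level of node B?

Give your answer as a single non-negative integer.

Answer: 3

Derivation:
Op 1: add_edge(A, B). Edges now: 1
Op 2: add_edge(C, A). Edges now: 2
Op 3: add_edge(D, B). Edges now: 3
Op 4: add_edge(A, D). Edges now: 4
Op 5: add_edge(C, D). Edges now: 5
Op 6: add_edge(A, D) (duplicate, no change). Edges now: 5
Op 7: add_edge(C, B). Edges now: 6
Compute levels (Kahn BFS):
  sources (in-degree 0): C
  process C: level=0
    C->A: in-degree(A)=0, level(A)=1, enqueue
    C->B: in-degree(B)=2, level(B)>=1
    C->D: in-degree(D)=1, level(D)>=1
  process A: level=1
    A->B: in-degree(B)=1, level(B)>=2
    A->D: in-degree(D)=0, level(D)=2, enqueue
  process D: level=2
    D->B: in-degree(B)=0, level(B)=3, enqueue
  process B: level=3
All levels: A:1, B:3, C:0, D:2
level(B) = 3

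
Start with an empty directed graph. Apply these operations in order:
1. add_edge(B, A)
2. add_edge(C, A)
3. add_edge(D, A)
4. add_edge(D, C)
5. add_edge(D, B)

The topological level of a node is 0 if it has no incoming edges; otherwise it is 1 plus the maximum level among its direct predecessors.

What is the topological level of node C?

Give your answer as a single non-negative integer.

Answer: 1

Derivation:
Op 1: add_edge(B, A). Edges now: 1
Op 2: add_edge(C, A). Edges now: 2
Op 3: add_edge(D, A). Edges now: 3
Op 4: add_edge(D, C). Edges now: 4
Op 5: add_edge(D, B). Edges now: 5
Compute levels (Kahn BFS):
  sources (in-degree 0): D
  process D: level=0
    D->A: in-degree(A)=2, level(A)>=1
    D->B: in-degree(B)=0, level(B)=1, enqueue
    D->C: in-degree(C)=0, level(C)=1, enqueue
  process B: level=1
    B->A: in-degree(A)=1, level(A)>=2
  process C: level=1
    C->A: in-degree(A)=0, level(A)=2, enqueue
  process A: level=2
All levels: A:2, B:1, C:1, D:0
level(C) = 1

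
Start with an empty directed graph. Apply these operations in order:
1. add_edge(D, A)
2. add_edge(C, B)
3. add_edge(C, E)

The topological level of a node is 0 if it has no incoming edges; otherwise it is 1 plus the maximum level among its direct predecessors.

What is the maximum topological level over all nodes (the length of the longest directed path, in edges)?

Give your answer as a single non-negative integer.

Op 1: add_edge(D, A). Edges now: 1
Op 2: add_edge(C, B). Edges now: 2
Op 3: add_edge(C, E). Edges now: 3
Compute levels (Kahn BFS):
  sources (in-degree 0): C, D
  process C: level=0
    C->B: in-degree(B)=0, level(B)=1, enqueue
    C->E: in-degree(E)=0, level(E)=1, enqueue
  process D: level=0
    D->A: in-degree(A)=0, level(A)=1, enqueue
  process B: level=1
  process E: level=1
  process A: level=1
All levels: A:1, B:1, C:0, D:0, E:1
max level = 1

Answer: 1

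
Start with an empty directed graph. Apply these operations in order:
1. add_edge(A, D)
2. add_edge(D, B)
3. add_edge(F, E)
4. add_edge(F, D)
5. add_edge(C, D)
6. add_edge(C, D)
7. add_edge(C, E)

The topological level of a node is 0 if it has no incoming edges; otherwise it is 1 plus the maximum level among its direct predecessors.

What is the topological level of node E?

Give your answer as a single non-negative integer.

Answer: 1

Derivation:
Op 1: add_edge(A, D). Edges now: 1
Op 2: add_edge(D, B). Edges now: 2
Op 3: add_edge(F, E). Edges now: 3
Op 4: add_edge(F, D). Edges now: 4
Op 5: add_edge(C, D). Edges now: 5
Op 6: add_edge(C, D) (duplicate, no change). Edges now: 5
Op 7: add_edge(C, E). Edges now: 6
Compute levels (Kahn BFS):
  sources (in-degree 0): A, C, F
  process A: level=0
    A->D: in-degree(D)=2, level(D)>=1
  process C: level=0
    C->D: in-degree(D)=1, level(D)>=1
    C->E: in-degree(E)=1, level(E)>=1
  process F: level=0
    F->D: in-degree(D)=0, level(D)=1, enqueue
    F->E: in-degree(E)=0, level(E)=1, enqueue
  process D: level=1
    D->B: in-degree(B)=0, level(B)=2, enqueue
  process E: level=1
  process B: level=2
All levels: A:0, B:2, C:0, D:1, E:1, F:0
level(E) = 1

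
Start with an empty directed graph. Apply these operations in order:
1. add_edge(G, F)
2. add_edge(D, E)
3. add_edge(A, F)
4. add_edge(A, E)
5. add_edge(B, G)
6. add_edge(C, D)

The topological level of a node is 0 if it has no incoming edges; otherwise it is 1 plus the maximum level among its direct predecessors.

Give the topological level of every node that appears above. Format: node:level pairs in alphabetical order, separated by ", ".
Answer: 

Answer: A:0, B:0, C:0, D:1, E:2, F:2, G:1

Derivation:
Op 1: add_edge(G, F). Edges now: 1
Op 2: add_edge(D, E). Edges now: 2
Op 3: add_edge(A, F). Edges now: 3
Op 4: add_edge(A, E). Edges now: 4
Op 5: add_edge(B, G). Edges now: 5
Op 6: add_edge(C, D). Edges now: 6
Compute levels (Kahn BFS):
  sources (in-degree 0): A, B, C
  process A: level=0
    A->E: in-degree(E)=1, level(E)>=1
    A->F: in-degree(F)=1, level(F)>=1
  process B: level=0
    B->G: in-degree(G)=0, level(G)=1, enqueue
  process C: level=0
    C->D: in-degree(D)=0, level(D)=1, enqueue
  process G: level=1
    G->F: in-degree(F)=0, level(F)=2, enqueue
  process D: level=1
    D->E: in-degree(E)=0, level(E)=2, enqueue
  process F: level=2
  process E: level=2
All levels: A:0, B:0, C:0, D:1, E:2, F:2, G:1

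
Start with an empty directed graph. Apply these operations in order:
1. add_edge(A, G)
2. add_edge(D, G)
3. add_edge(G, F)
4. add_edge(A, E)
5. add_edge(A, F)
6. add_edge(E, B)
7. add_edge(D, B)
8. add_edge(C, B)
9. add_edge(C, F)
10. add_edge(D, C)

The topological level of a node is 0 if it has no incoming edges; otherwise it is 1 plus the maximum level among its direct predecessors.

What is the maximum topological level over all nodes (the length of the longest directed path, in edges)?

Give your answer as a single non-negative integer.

Answer: 2

Derivation:
Op 1: add_edge(A, G). Edges now: 1
Op 2: add_edge(D, G). Edges now: 2
Op 3: add_edge(G, F). Edges now: 3
Op 4: add_edge(A, E). Edges now: 4
Op 5: add_edge(A, F). Edges now: 5
Op 6: add_edge(E, B). Edges now: 6
Op 7: add_edge(D, B). Edges now: 7
Op 8: add_edge(C, B). Edges now: 8
Op 9: add_edge(C, F). Edges now: 9
Op 10: add_edge(D, C). Edges now: 10
Compute levels (Kahn BFS):
  sources (in-degree 0): A, D
  process A: level=0
    A->E: in-degree(E)=0, level(E)=1, enqueue
    A->F: in-degree(F)=2, level(F)>=1
    A->G: in-degree(G)=1, level(G)>=1
  process D: level=0
    D->B: in-degree(B)=2, level(B)>=1
    D->C: in-degree(C)=0, level(C)=1, enqueue
    D->G: in-degree(G)=0, level(G)=1, enqueue
  process E: level=1
    E->B: in-degree(B)=1, level(B)>=2
  process C: level=1
    C->B: in-degree(B)=0, level(B)=2, enqueue
    C->F: in-degree(F)=1, level(F)>=2
  process G: level=1
    G->F: in-degree(F)=0, level(F)=2, enqueue
  process B: level=2
  process F: level=2
All levels: A:0, B:2, C:1, D:0, E:1, F:2, G:1
max level = 2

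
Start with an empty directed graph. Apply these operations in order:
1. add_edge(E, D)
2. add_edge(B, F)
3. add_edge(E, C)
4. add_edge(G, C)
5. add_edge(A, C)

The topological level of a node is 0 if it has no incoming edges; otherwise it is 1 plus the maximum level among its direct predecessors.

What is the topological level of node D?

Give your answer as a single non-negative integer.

Op 1: add_edge(E, D). Edges now: 1
Op 2: add_edge(B, F). Edges now: 2
Op 3: add_edge(E, C). Edges now: 3
Op 4: add_edge(G, C). Edges now: 4
Op 5: add_edge(A, C). Edges now: 5
Compute levels (Kahn BFS):
  sources (in-degree 0): A, B, E, G
  process A: level=0
    A->C: in-degree(C)=2, level(C)>=1
  process B: level=0
    B->F: in-degree(F)=0, level(F)=1, enqueue
  process E: level=0
    E->C: in-degree(C)=1, level(C)>=1
    E->D: in-degree(D)=0, level(D)=1, enqueue
  process G: level=0
    G->C: in-degree(C)=0, level(C)=1, enqueue
  process F: level=1
  process D: level=1
  process C: level=1
All levels: A:0, B:0, C:1, D:1, E:0, F:1, G:0
level(D) = 1

Answer: 1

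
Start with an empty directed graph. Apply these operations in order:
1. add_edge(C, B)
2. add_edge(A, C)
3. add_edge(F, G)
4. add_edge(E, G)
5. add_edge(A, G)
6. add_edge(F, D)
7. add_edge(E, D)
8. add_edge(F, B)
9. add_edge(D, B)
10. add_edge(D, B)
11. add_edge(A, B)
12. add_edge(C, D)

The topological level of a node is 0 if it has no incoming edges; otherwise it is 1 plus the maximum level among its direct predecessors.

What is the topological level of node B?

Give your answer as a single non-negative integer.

Answer: 3

Derivation:
Op 1: add_edge(C, B). Edges now: 1
Op 2: add_edge(A, C). Edges now: 2
Op 3: add_edge(F, G). Edges now: 3
Op 4: add_edge(E, G). Edges now: 4
Op 5: add_edge(A, G). Edges now: 5
Op 6: add_edge(F, D). Edges now: 6
Op 7: add_edge(E, D). Edges now: 7
Op 8: add_edge(F, B). Edges now: 8
Op 9: add_edge(D, B). Edges now: 9
Op 10: add_edge(D, B) (duplicate, no change). Edges now: 9
Op 11: add_edge(A, B). Edges now: 10
Op 12: add_edge(C, D). Edges now: 11
Compute levels (Kahn BFS):
  sources (in-degree 0): A, E, F
  process A: level=0
    A->B: in-degree(B)=3, level(B)>=1
    A->C: in-degree(C)=0, level(C)=1, enqueue
    A->G: in-degree(G)=2, level(G)>=1
  process E: level=0
    E->D: in-degree(D)=2, level(D)>=1
    E->G: in-degree(G)=1, level(G)>=1
  process F: level=0
    F->B: in-degree(B)=2, level(B)>=1
    F->D: in-degree(D)=1, level(D)>=1
    F->G: in-degree(G)=0, level(G)=1, enqueue
  process C: level=1
    C->B: in-degree(B)=1, level(B)>=2
    C->D: in-degree(D)=0, level(D)=2, enqueue
  process G: level=1
  process D: level=2
    D->B: in-degree(B)=0, level(B)=3, enqueue
  process B: level=3
All levels: A:0, B:3, C:1, D:2, E:0, F:0, G:1
level(B) = 3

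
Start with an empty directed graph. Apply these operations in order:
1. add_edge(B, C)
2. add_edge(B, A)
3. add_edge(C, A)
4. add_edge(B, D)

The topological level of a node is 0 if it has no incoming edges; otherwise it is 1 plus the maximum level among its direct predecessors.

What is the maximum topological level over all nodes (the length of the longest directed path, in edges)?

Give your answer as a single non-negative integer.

Answer: 2

Derivation:
Op 1: add_edge(B, C). Edges now: 1
Op 2: add_edge(B, A). Edges now: 2
Op 3: add_edge(C, A). Edges now: 3
Op 4: add_edge(B, D). Edges now: 4
Compute levels (Kahn BFS):
  sources (in-degree 0): B
  process B: level=0
    B->A: in-degree(A)=1, level(A)>=1
    B->C: in-degree(C)=0, level(C)=1, enqueue
    B->D: in-degree(D)=0, level(D)=1, enqueue
  process C: level=1
    C->A: in-degree(A)=0, level(A)=2, enqueue
  process D: level=1
  process A: level=2
All levels: A:2, B:0, C:1, D:1
max level = 2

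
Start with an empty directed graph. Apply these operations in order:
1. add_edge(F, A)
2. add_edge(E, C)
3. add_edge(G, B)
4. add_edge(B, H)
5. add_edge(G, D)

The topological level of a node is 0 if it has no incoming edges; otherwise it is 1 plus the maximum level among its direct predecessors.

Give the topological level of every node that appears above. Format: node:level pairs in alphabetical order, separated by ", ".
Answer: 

Answer: A:1, B:1, C:1, D:1, E:0, F:0, G:0, H:2

Derivation:
Op 1: add_edge(F, A). Edges now: 1
Op 2: add_edge(E, C). Edges now: 2
Op 3: add_edge(G, B). Edges now: 3
Op 4: add_edge(B, H). Edges now: 4
Op 5: add_edge(G, D). Edges now: 5
Compute levels (Kahn BFS):
  sources (in-degree 0): E, F, G
  process E: level=0
    E->C: in-degree(C)=0, level(C)=1, enqueue
  process F: level=0
    F->A: in-degree(A)=0, level(A)=1, enqueue
  process G: level=0
    G->B: in-degree(B)=0, level(B)=1, enqueue
    G->D: in-degree(D)=0, level(D)=1, enqueue
  process C: level=1
  process A: level=1
  process B: level=1
    B->H: in-degree(H)=0, level(H)=2, enqueue
  process D: level=1
  process H: level=2
All levels: A:1, B:1, C:1, D:1, E:0, F:0, G:0, H:2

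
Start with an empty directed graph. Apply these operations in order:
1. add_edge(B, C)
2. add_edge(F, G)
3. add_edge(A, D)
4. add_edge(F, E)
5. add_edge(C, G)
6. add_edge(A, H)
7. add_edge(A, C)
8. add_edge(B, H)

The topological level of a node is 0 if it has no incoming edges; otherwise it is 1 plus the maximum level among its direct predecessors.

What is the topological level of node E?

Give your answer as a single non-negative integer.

Op 1: add_edge(B, C). Edges now: 1
Op 2: add_edge(F, G). Edges now: 2
Op 3: add_edge(A, D). Edges now: 3
Op 4: add_edge(F, E). Edges now: 4
Op 5: add_edge(C, G). Edges now: 5
Op 6: add_edge(A, H). Edges now: 6
Op 7: add_edge(A, C). Edges now: 7
Op 8: add_edge(B, H). Edges now: 8
Compute levels (Kahn BFS):
  sources (in-degree 0): A, B, F
  process A: level=0
    A->C: in-degree(C)=1, level(C)>=1
    A->D: in-degree(D)=0, level(D)=1, enqueue
    A->H: in-degree(H)=1, level(H)>=1
  process B: level=0
    B->C: in-degree(C)=0, level(C)=1, enqueue
    B->H: in-degree(H)=0, level(H)=1, enqueue
  process F: level=0
    F->E: in-degree(E)=0, level(E)=1, enqueue
    F->G: in-degree(G)=1, level(G)>=1
  process D: level=1
  process C: level=1
    C->G: in-degree(G)=0, level(G)=2, enqueue
  process H: level=1
  process E: level=1
  process G: level=2
All levels: A:0, B:0, C:1, D:1, E:1, F:0, G:2, H:1
level(E) = 1

Answer: 1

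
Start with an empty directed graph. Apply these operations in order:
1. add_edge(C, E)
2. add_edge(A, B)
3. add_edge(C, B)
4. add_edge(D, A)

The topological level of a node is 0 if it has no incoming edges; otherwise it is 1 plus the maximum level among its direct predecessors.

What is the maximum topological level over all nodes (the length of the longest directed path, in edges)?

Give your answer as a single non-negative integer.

Answer: 2

Derivation:
Op 1: add_edge(C, E). Edges now: 1
Op 2: add_edge(A, B). Edges now: 2
Op 3: add_edge(C, B). Edges now: 3
Op 4: add_edge(D, A). Edges now: 4
Compute levels (Kahn BFS):
  sources (in-degree 0): C, D
  process C: level=0
    C->B: in-degree(B)=1, level(B)>=1
    C->E: in-degree(E)=0, level(E)=1, enqueue
  process D: level=0
    D->A: in-degree(A)=0, level(A)=1, enqueue
  process E: level=1
  process A: level=1
    A->B: in-degree(B)=0, level(B)=2, enqueue
  process B: level=2
All levels: A:1, B:2, C:0, D:0, E:1
max level = 2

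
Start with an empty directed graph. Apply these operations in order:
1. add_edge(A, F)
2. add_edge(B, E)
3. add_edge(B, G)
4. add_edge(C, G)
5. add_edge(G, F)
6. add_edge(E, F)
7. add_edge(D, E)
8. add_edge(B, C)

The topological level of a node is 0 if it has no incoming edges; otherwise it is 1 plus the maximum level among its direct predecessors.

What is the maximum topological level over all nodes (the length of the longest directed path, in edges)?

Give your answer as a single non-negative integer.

Answer: 3

Derivation:
Op 1: add_edge(A, F). Edges now: 1
Op 2: add_edge(B, E). Edges now: 2
Op 3: add_edge(B, G). Edges now: 3
Op 4: add_edge(C, G). Edges now: 4
Op 5: add_edge(G, F). Edges now: 5
Op 6: add_edge(E, F). Edges now: 6
Op 7: add_edge(D, E). Edges now: 7
Op 8: add_edge(B, C). Edges now: 8
Compute levels (Kahn BFS):
  sources (in-degree 0): A, B, D
  process A: level=0
    A->F: in-degree(F)=2, level(F)>=1
  process B: level=0
    B->C: in-degree(C)=0, level(C)=1, enqueue
    B->E: in-degree(E)=1, level(E)>=1
    B->G: in-degree(G)=1, level(G)>=1
  process D: level=0
    D->E: in-degree(E)=0, level(E)=1, enqueue
  process C: level=1
    C->G: in-degree(G)=0, level(G)=2, enqueue
  process E: level=1
    E->F: in-degree(F)=1, level(F)>=2
  process G: level=2
    G->F: in-degree(F)=0, level(F)=3, enqueue
  process F: level=3
All levels: A:0, B:0, C:1, D:0, E:1, F:3, G:2
max level = 3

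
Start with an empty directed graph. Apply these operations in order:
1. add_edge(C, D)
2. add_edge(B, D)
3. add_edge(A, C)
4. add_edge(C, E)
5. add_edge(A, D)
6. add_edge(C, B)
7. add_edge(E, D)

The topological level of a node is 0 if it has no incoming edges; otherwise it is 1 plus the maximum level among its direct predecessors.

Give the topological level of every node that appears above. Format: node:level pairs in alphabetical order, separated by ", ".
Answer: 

Op 1: add_edge(C, D). Edges now: 1
Op 2: add_edge(B, D). Edges now: 2
Op 3: add_edge(A, C). Edges now: 3
Op 4: add_edge(C, E). Edges now: 4
Op 5: add_edge(A, D). Edges now: 5
Op 6: add_edge(C, B). Edges now: 6
Op 7: add_edge(E, D). Edges now: 7
Compute levels (Kahn BFS):
  sources (in-degree 0): A
  process A: level=0
    A->C: in-degree(C)=0, level(C)=1, enqueue
    A->D: in-degree(D)=3, level(D)>=1
  process C: level=1
    C->B: in-degree(B)=0, level(B)=2, enqueue
    C->D: in-degree(D)=2, level(D)>=2
    C->E: in-degree(E)=0, level(E)=2, enqueue
  process B: level=2
    B->D: in-degree(D)=1, level(D)>=3
  process E: level=2
    E->D: in-degree(D)=0, level(D)=3, enqueue
  process D: level=3
All levels: A:0, B:2, C:1, D:3, E:2

Answer: A:0, B:2, C:1, D:3, E:2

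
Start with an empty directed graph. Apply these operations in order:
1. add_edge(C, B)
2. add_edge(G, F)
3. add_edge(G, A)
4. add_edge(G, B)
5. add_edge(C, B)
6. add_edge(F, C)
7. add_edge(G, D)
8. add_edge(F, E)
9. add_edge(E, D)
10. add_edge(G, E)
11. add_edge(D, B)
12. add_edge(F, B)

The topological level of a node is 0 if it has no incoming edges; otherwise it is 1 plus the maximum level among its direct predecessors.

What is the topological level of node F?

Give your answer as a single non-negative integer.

Answer: 1

Derivation:
Op 1: add_edge(C, B). Edges now: 1
Op 2: add_edge(G, F). Edges now: 2
Op 3: add_edge(G, A). Edges now: 3
Op 4: add_edge(G, B). Edges now: 4
Op 5: add_edge(C, B) (duplicate, no change). Edges now: 4
Op 6: add_edge(F, C). Edges now: 5
Op 7: add_edge(G, D). Edges now: 6
Op 8: add_edge(F, E). Edges now: 7
Op 9: add_edge(E, D). Edges now: 8
Op 10: add_edge(G, E). Edges now: 9
Op 11: add_edge(D, B). Edges now: 10
Op 12: add_edge(F, B). Edges now: 11
Compute levels (Kahn BFS):
  sources (in-degree 0): G
  process G: level=0
    G->A: in-degree(A)=0, level(A)=1, enqueue
    G->B: in-degree(B)=3, level(B)>=1
    G->D: in-degree(D)=1, level(D)>=1
    G->E: in-degree(E)=1, level(E)>=1
    G->F: in-degree(F)=0, level(F)=1, enqueue
  process A: level=1
  process F: level=1
    F->B: in-degree(B)=2, level(B)>=2
    F->C: in-degree(C)=0, level(C)=2, enqueue
    F->E: in-degree(E)=0, level(E)=2, enqueue
  process C: level=2
    C->B: in-degree(B)=1, level(B)>=3
  process E: level=2
    E->D: in-degree(D)=0, level(D)=3, enqueue
  process D: level=3
    D->B: in-degree(B)=0, level(B)=4, enqueue
  process B: level=4
All levels: A:1, B:4, C:2, D:3, E:2, F:1, G:0
level(F) = 1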